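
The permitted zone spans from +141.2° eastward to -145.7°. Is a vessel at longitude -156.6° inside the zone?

Band width going east from +141.2° to -145.7°: ((-145.7 − 141.2) mod 360) = 73.1°.
Offset of -156.6° east of the west edge: ((-156.6 − 141.2) mod 360) = 62.2°.
62.2° ≤ 73.1° ⇒ inside.

Yes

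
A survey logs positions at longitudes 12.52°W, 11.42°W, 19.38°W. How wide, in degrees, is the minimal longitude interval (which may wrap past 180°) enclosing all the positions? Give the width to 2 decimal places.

7.96°

Sort the longitudes: -19.38°, -12.52°, -11.42°.
Eastward gaps between consecutive values (wrapping around): 6.86°, 1.10°, 352.04°.
Largest gap = 352.04° ⇒ minimal covering band is its complement: 360° − 352.04° = 7.96°.
Band runs from -19.38° eastward to -11.42°.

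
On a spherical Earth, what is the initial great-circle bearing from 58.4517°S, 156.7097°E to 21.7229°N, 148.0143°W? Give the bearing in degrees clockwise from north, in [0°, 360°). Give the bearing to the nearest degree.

50°

Δλ = -148.0143 − 156.7097 = -304.7240°; wrapped into (−180°, 180°]: 55.2760°.
θ = atan2( sin Δλ · cos φ₂ , cos φ₁ · sin φ₂ − sin φ₁ · cos φ₂ · cos Δλ )
  = atan2(0.76354, 0.64461) = 49.827° → normalised to [0°, 360°): 49.827°.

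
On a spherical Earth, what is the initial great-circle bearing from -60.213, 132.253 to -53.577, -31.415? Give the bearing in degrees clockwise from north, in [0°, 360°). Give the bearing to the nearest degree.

Δλ = -31.415 − 132.253 = -163.668°.
θ = atan2( sin Δλ · cos φ₂ , cos φ₁ · sin φ₂ − sin φ₁ · cos φ₂ · cos Δλ )
  = atan2(-0.16696, -0.89424) = -169.424° → normalised to [0°, 360°): 190.576°.

191°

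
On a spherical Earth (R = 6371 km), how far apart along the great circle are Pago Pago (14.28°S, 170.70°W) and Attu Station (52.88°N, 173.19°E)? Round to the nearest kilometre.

7626 km

Δλ = 173.19 − -170.70 = 343.89°; wrapped into (−180°, 180°]: -16.11°.
Δφ = 52.88 − -14.28 = 67.16°.
a = sin²(Δφ/2) + cos φ₁ · cos φ₂ · sin²(Δλ/2) = 0.317404.
c = 2·atan2(√a, √(1−a)) = 1.19696 rad → d = 6371·c ≈ 7625.81 km.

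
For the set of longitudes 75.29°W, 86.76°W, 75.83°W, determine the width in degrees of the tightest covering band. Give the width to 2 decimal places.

11.47°

Sort the longitudes: -86.76°, -75.83°, -75.29°.
Eastward gaps between consecutive values (wrapping around): 10.93°, 0.54°, 348.53°.
Largest gap = 348.53° ⇒ minimal covering band is its complement: 360° − 348.53° = 11.47°.
Band runs from -86.76° eastward to -75.29°.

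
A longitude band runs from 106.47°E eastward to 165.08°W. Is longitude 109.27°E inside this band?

Yes

Band width going east from +106.47° to -165.08°: ((-165.08 − 106.47) mod 360) = 88.45°.
Offset of +109.27° east of the west edge: ((109.27 − 106.47) mod 360) = 2.80°.
2.80° ≤ 88.45° ⇒ inside.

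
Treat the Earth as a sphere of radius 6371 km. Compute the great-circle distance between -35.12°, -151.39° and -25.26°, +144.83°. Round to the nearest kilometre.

Δλ = 144.83 − -151.39 = 296.22°; wrapped into (−180°, 180°]: -63.78°.
Δφ = -25.26 − -35.12 = 9.86°.
a = sin²(Δφ/2) + cos φ₁ · cos φ₂ · sin²(Δλ/2) = 0.213839.
c = 2·atan2(√a, √(1−a)) = 0.96146 rad → d = 6371·c ≈ 6125.47 km.

6125 km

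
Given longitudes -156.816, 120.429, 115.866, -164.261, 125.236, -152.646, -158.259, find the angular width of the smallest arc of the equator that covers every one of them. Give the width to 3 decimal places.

Sort the longitudes: -164.261°, -158.259°, -156.816°, -152.646°, +115.866°, +120.429°, +125.236°.
Eastward gaps between consecutive values (wrapping around): 6.002°, 1.443°, 4.170°, 268.512°, 4.563°, 4.807°, 70.503°.
Largest gap = 268.512° ⇒ minimal covering band is its complement: 360° − 268.512° = 91.488°.
Band runs from +115.866° eastward to -152.646°, crossing the antimeridian.

91.488°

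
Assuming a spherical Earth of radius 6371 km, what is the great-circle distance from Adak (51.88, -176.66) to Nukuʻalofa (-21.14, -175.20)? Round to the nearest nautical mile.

Δλ = -175.20 − -176.66 = 1.46°.
Δφ = -21.14 − 51.88 = -73.02°.
a = sin²(Δφ/2) + cos φ₁ · cos φ₂ · sin²(Δλ/2) = 0.354075.
c = 2·atan2(√a, √(1−a)) = 1.27463 rad → d = 6371·c ≈ 8120.70 km ≈ 4384.83 nmi.

4385 nmi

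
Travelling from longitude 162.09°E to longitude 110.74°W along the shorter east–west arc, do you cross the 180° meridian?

Yes

Naïve |-110.74 − 162.09| = 272.83° > 180°, so the shorter arc goes the other way round — across 180°.
Signed shortest Δλ = ((-110.74 − 162.09 + 180) mod 360) − 180 = 87.17°.
Going east by 87.17° from +162.09° passes through 180° before reaching -110.74°.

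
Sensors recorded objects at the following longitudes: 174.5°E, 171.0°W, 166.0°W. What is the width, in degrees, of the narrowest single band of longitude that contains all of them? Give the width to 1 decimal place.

Sort the longitudes: -171.0°, -166.0°, +174.5°.
Eastward gaps between consecutive values (wrapping around): 5.0°, 340.5°, 14.5°.
Largest gap = 340.5° ⇒ minimal covering band is its complement: 360° − 340.5° = 19.5°.
Band runs from +174.5° eastward to -166.0°, crossing the antimeridian.

19.5°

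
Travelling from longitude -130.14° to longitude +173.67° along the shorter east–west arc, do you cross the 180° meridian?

Naïve |173.67 − -130.14| = 303.81° > 180°, so the shorter arc goes the other way round — across 180°.
Signed shortest Δλ = ((173.67 − -130.14 + 180) mod 360) − 180 = -56.19°.
Going west by 56.19° from -130.14° passes through 180° before reaching +173.67°.

Yes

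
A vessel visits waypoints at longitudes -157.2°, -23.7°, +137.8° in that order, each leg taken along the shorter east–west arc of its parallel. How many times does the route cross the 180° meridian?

0

Leg 1: -157.2° → -23.7°, shortest Δλ = 133.5° (east) — does not cross 180°.
Leg 2: -23.7° → +137.8°, shortest Δλ = 161.5° (east) — does not cross 180°.
Total crossings: 0.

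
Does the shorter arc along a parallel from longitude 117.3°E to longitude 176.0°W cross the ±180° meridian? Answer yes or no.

Yes

Naïve |-176.0 − 117.3| = 293.3° > 180°, so the shorter arc goes the other way round — across 180°.
Signed shortest Δλ = ((-176.0 − 117.3 + 180) mod 360) − 180 = 66.7°.
Going east by 66.7° from +117.3° passes through 180° before reaching -176.0°.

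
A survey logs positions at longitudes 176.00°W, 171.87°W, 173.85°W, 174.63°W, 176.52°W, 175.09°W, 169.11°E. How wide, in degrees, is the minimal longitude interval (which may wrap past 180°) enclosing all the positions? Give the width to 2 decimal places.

Sort the longitudes: -176.52°, -176.00°, -175.09°, -174.63°, -173.85°, -171.87°, +169.11°.
Eastward gaps between consecutive values (wrapping around): 0.52°, 0.91°, 0.46°, 0.78°, 1.98°, 340.98°, 14.37°.
Largest gap = 340.98° ⇒ minimal covering band is its complement: 360° − 340.98° = 19.02°.
Band runs from +169.11° eastward to -171.87°, crossing the antimeridian.

19.02°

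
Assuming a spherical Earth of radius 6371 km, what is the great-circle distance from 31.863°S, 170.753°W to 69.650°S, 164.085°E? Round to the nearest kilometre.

Δλ = 164.085 − -170.753 = 334.838°; wrapped into (−180°, 180°]: -25.162°.
Δφ = -69.650 − -31.863 = -37.787°.
a = sin²(Δφ/2) + cos φ₁ · cos φ₂ · sin²(Δλ/2) = 0.118866.
c = 2·atan2(√a, √(1−a)) = 0.70399 rad → d = 6371·c ≈ 4485.10 km.

4485 km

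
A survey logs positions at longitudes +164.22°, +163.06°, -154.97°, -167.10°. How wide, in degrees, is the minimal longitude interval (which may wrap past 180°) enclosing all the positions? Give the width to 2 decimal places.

41.97°

Sort the longitudes: -167.10°, -154.97°, +163.06°, +164.22°.
Eastward gaps between consecutive values (wrapping around): 12.13°, 318.03°, 1.16°, 28.68°.
Largest gap = 318.03° ⇒ minimal covering band is its complement: 360° − 318.03° = 41.97°.
Band runs from +163.06° eastward to -154.97°, crossing the antimeridian.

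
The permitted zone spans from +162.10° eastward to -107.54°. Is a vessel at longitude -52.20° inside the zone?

Band width going east from +162.10° to -107.54°: ((-107.54 − 162.10) mod 360) = 90.36°.
Offset of -52.20° east of the west edge: ((-52.20 − 162.10) mod 360) = 145.70°.
145.70° > 90.36° ⇒ outside.

No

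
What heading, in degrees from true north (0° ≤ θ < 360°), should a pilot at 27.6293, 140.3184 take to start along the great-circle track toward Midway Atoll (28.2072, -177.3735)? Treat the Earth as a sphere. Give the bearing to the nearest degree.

Δλ = -177.3735 − 140.3184 = -317.6919°; wrapped into (−180°, 180°]: 42.3081°.
θ = atan2( sin Δλ · cos φ₂ , cos φ₁ · sin φ₂ − sin φ₁ · cos φ₂ · cos Δλ )
  = atan2(0.59318, 0.11653) = 78.886° → normalised to [0°, 360°): 78.886°.

79°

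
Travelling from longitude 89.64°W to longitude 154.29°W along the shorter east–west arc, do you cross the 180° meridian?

No

Signed shortest Δλ = ((-154.29 − -89.64 + 180) mod 360) − 180 = -64.65°.
Going west by 64.65° from -89.64° reaches -154.29° without touching 180°.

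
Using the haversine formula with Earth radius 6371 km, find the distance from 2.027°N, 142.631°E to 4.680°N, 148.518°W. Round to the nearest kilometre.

Δλ = -148.518 − 142.631 = -291.149°; wrapped into (−180°, 180°]: 68.851°.
Δφ = 4.680 − 2.027 = 2.653°.
a = sin²(Δφ/2) + cos φ₁ · cos φ₂ · sin²(Δλ/2) = 0.318874.
c = 2·atan2(√a, √(1−a)) = 1.20011 rad → d = 6371·c ≈ 7645.92 km.

7646 km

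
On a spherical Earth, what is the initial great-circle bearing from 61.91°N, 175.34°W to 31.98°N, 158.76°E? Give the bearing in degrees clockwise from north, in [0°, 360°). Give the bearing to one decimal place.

221.2°

Δλ = 158.76 − -175.34 = 334.10°; wrapped into (−180°, 180°]: -25.90°.
θ = atan2( sin Δλ · cos φ₂ , cos φ₁ · sin φ₂ − sin φ₁ · cos φ₂ · cos Δλ )
  = atan2(-0.37051, -0.42378) = -138.837° → normalised to [0°, 360°): 221.163°.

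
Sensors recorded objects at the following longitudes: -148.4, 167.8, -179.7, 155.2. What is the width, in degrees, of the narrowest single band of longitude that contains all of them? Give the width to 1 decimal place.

Sort the longitudes: -179.7°, -148.4°, +155.2°, +167.8°.
Eastward gaps between consecutive values (wrapping around): 31.3°, 303.6°, 12.6°, 12.5°.
Largest gap = 303.6° ⇒ minimal covering band is its complement: 360° − 303.6° = 56.4°.
Band runs from +155.2° eastward to -148.4°, crossing the antimeridian.

56.4°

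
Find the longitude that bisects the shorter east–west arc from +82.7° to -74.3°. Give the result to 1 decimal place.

Signed shortest Δλ from +82.7° to -74.3° is -157.0°.
Midpoint longitude = +82.7° + (-157.0°)/2 = +82.7° − 78.5° = +4.2°.

+4.2°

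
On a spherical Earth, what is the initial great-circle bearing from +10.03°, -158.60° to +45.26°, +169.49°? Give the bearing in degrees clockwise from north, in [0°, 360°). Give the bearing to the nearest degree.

328°

Δλ = 169.49 − -158.60 = 328.09°; wrapped into (−180°, 180°]: -31.91°.
θ = atan2( sin Δλ · cos φ₂ , cos φ₁ · sin φ₂ − sin φ₁ · cos φ₂ · cos Δλ )
  = atan2(-0.37207, 0.59539) = -32.002° → normalised to [0°, 360°): 327.998°.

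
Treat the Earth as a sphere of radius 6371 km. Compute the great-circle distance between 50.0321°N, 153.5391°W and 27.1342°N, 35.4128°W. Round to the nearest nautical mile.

Δλ = -35.4128 − -153.5391 = 118.1263°.
Δφ = 27.1342 − 50.0321 = -22.8979°.
a = sin²(Δφ/2) + cos φ₁ · cos φ₂ · sin²(Δλ/2) = 0.459976.
c = 2·atan2(√a, √(1−a)) = 1.49066 rad → d = 6371·c ≈ 9497.01 km ≈ 5127.97 nmi.

5128 nmi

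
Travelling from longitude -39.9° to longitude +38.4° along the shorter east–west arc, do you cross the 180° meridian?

No

Signed shortest Δλ = ((38.4 − -39.9 + 180) mod 360) − 180 = 78.3°.
Going east by 78.3° from -39.9° reaches +38.4° without touching 180°.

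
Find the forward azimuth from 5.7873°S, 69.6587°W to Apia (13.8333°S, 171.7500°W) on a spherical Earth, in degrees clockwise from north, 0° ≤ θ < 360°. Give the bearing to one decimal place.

Δλ = -171.7500 − -69.6587 = -102.0913°.
θ = atan2( sin Δλ · cos φ₂ , cos φ₁ · sin φ₂ − sin φ₁ · cos φ₂ · cos Δλ )
  = atan2(-0.94945, -0.25839) = -105.224° → normalised to [0°, 360°): 254.776°.

254.8°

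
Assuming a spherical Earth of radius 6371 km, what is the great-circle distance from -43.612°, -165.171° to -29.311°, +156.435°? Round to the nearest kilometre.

3741 km

Δλ = 156.435 − -165.171 = 321.606°; wrapped into (−180°, 180°]: -38.394°.
Δφ = -29.311 − -43.612 = 14.301°.
a = sin²(Δφ/2) + cos φ₁ · cos φ₂ · sin²(Δλ/2) = 0.083755.
c = 2·atan2(√a, √(1−a)) = 0.58721 rad → d = 6371·c ≈ 3741.10 km.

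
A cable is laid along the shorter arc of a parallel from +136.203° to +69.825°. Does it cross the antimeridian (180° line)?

Signed shortest Δλ = ((69.825 − 136.203 + 180) mod 360) − 180 = -66.378°.
Going west by 66.378° from +136.203° reaches +69.825° without touching 180°.

No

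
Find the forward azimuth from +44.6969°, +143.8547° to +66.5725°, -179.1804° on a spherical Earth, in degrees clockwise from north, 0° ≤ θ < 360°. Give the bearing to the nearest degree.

29°

Δλ = -179.1804 − 143.8547 = -323.0351°; wrapped into (−180°, 180°]: 36.9649°.
θ = atan2( sin Δλ · cos φ₂ , cos φ₁ · sin φ₂ − sin φ₁ · cos φ₂ · cos Δλ )
  = atan2(0.23908, 0.42880) = 29.142° → normalised to [0°, 360°): 29.142°.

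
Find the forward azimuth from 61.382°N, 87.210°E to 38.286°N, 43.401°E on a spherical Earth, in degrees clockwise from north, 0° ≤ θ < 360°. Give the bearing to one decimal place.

Δλ = 43.401 − 87.210 = -43.809°.
θ = atan2( sin Δλ · cos φ₂ , cos φ₁ · sin φ₂ − sin φ₁ · cos φ₂ · cos Δλ )
  = atan2(-0.54337, -0.20048) = -110.252° → normalised to [0°, 360°): 249.748°.

249.7°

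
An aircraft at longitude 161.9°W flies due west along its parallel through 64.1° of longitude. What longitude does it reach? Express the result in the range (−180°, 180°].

Start at -161.9°; shift −64.1° → -226.0°.
-226.0° lies outside (−180°, 180°]; add 360° → +134.0°.

134.0°E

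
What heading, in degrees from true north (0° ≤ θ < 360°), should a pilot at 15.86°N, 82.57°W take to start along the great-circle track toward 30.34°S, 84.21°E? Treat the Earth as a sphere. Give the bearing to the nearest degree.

142°

Δλ = 84.21 − -82.57 = 166.78°.
θ = atan2( sin Δλ · cos φ₂ , cos φ₁ · sin φ₂ − sin φ₁ · cos φ₂ · cos Δλ )
  = atan2(0.19737, -0.25629) = 142.400° → normalised to [0°, 360°): 142.400°.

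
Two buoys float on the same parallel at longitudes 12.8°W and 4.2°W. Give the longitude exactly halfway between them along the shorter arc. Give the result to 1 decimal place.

Signed shortest Δλ from -12.8° to -4.2° is +8.6°.
Midpoint longitude = -12.8° + (+8.6°)/2 = -12.8° + 4.3° = -8.5°.

8.5°W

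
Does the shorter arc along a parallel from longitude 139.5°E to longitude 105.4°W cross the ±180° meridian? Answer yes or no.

Yes

Naïve |-105.4 − 139.5| = 244.9° > 180°, so the shorter arc goes the other way round — across 180°.
Signed shortest Δλ = ((-105.4 − 139.5 + 180) mod 360) − 180 = 115.1°.
Going east by 115.1° from +139.5° passes through 180° before reaching -105.4°.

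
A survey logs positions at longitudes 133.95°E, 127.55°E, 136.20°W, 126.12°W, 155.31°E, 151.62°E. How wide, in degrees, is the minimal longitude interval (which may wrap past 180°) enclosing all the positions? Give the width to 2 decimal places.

106.33°

Sort the longitudes: -136.20°, -126.12°, +127.55°, +133.95°, +151.62°, +155.31°.
Eastward gaps between consecutive values (wrapping around): 10.08°, 253.67°, 6.40°, 17.67°, 3.69°, 68.49°.
Largest gap = 253.67° ⇒ minimal covering band is its complement: 360° − 253.67° = 106.33°.
Band runs from +127.55° eastward to -126.12°, crossing the antimeridian.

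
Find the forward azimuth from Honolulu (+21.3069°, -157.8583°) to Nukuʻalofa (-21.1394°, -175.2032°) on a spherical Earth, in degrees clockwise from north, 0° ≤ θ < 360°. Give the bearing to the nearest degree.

Δλ = -175.2032 − -157.8583 = -17.3449°.
θ = atan2( sin Δλ · cos φ₂ , cos φ₁ · sin φ₂ − sin φ₁ · cos φ₂ · cos Δλ )
  = atan2(-0.27806, -0.65949) = -157.138° → normalised to [0°, 360°): 202.862°.

203°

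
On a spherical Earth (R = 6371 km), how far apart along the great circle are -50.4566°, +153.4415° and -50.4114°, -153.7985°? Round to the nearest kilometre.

3656 km

Δλ = -153.7985 − 153.4415 = -307.2400°; wrapped into (−180°, 180°]: 52.7600°.
Δφ = -50.4114 − -50.4566 = 0.0452°.
a = sin²(Δφ/2) + cos φ₁ · cos φ₂ · sin²(Δλ/2) = 0.080100.
c = 2·atan2(√a, √(1−a)) = 0.57388 rad → d = 6371·c ≈ 3656.19 km.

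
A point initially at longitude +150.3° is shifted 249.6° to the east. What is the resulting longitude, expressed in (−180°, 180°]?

Start at +150.3°; shift +249.6° → +399.9°.
+399.9° lies outside (−180°, 180°]; subtract 360° → +39.9°.

+39.9°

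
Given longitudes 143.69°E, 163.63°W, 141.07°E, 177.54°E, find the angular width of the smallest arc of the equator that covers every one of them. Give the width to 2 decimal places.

55.30°

Sort the longitudes: -163.63°, +141.07°, +143.69°, +177.54°.
Eastward gaps between consecutive values (wrapping around): 304.70°, 2.62°, 33.85°, 18.83°.
Largest gap = 304.70° ⇒ minimal covering band is its complement: 360° − 304.70° = 55.30°.
Band runs from +141.07° eastward to -163.63°, crossing the antimeridian.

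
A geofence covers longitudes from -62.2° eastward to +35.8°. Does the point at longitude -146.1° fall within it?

Band width going east from -62.2° to +35.8°: ((35.8 − -62.2) mod 360) = 98.0°.
Offset of -146.1° east of the west edge: ((-146.1 − -62.2) mod 360) = 276.1°.
276.1° > 98.0° ⇒ outside.

No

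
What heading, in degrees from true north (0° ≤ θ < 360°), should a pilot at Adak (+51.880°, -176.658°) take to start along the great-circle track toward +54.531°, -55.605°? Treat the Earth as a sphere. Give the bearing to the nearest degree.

Δλ = -55.605 − -176.658 = 121.053°.
θ = atan2( sin Δλ · cos φ₂ , cos φ₁ · sin φ₂ − sin φ₁ · cos φ₂ · cos Δλ )
  = atan2(0.49711, 0.73823) = 33.955° → normalised to [0°, 360°): 33.955°.

34°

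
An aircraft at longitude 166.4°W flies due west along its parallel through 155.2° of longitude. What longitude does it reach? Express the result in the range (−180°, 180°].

Start at -166.4°; shift −155.2° → -321.6°.
-321.6° lies outside (−180°, 180°]; add 360° → +38.4°.

38.4°E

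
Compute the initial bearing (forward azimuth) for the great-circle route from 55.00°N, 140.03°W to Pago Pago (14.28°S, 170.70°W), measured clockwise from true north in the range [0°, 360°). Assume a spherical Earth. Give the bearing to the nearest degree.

Δλ = -170.70 − -140.03 = -30.67°.
θ = atan2( sin Δλ · cos φ₂ , cos φ₁ · sin φ₂ − sin φ₁ · cos φ₂ · cos Δλ )
  = atan2(-0.49433, -0.82428) = -149.048° → normalised to [0°, 360°): 210.952°.

211°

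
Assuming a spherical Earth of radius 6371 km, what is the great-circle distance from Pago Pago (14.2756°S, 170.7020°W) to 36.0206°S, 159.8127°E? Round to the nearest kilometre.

Δλ = 159.8127 − -170.7020 = 330.5147°; wrapped into (−180°, 180°]: -29.4853°.
Δφ = -36.0206 − -14.2756 = -21.7450°.
a = sin²(Δφ/2) + cos φ₁ · cos φ₂ · sin²(Δλ/2) = 0.086339.
c = 2·atan2(√a, √(1−a)) = 0.59647 rad → d = 6371·c ≈ 3800.13 km.

3800 km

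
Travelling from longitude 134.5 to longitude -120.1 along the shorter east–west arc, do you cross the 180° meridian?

Naïve |-120.1 − 134.5| = 254.6° > 180°, so the shorter arc goes the other way round — across 180°.
Signed shortest Δλ = ((-120.1 − 134.5 + 180) mod 360) − 180 = 105.4°.
Going east by 105.4° from +134.5° passes through 180° before reaching -120.1°.

Yes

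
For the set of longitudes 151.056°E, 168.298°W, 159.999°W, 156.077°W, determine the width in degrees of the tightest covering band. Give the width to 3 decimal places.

52.867°

Sort the longitudes: -168.298°, -159.999°, -156.077°, +151.056°.
Eastward gaps between consecutive values (wrapping around): 8.299°, 3.922°, 307.133°, 40.646°.
Largest gap = 307.133° ⇒ minimal covering band is its complement: 360° − 307.133° = 52.867°.
Band runs from +151.056° eastward to -156.077°, crossing the antimeridian.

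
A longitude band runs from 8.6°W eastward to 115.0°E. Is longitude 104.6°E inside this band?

Yes

Band width going east from -8.6° to +115.0°: ((115.0 − -8.6) mod 360) = 123.6°.
Offset of +104.6° east of the west edge: ((104.6 − -8.6) mod 360) = 113.2°.
113.2° ≤ 123.6° ⇒ inside.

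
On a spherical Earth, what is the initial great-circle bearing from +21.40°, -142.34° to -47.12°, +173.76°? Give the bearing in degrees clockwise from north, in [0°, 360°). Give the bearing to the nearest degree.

209°

Δλ = 173.76 − -142.34 = 316.10°; wrapped into (−180°, 180°]: -43.90°.
θ = atan2( sin Δλ · cos φ₂ , cos φ₁ · sin φ₂ − sin φ₁ · cos φ₂ · cos Δλ )
  = atan2(-0.47184, -0.86116) = -151.281° → normalised to [0°, 360°): 208.719°.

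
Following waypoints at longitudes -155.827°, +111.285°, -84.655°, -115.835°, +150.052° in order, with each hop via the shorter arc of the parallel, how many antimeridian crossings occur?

3

Leg 1: -155.827° → +111.285°, shortest Δλ = -92.888° (west) — crosses 180°.
Leg 2: +111.285° → -84.655°, shortest Δλ = 164.06° (east) — crosses 180°.
Leg 3: -84.655° → -115.835°, shortest Δλ = -31.18° (west) — does not cross 180°.
Leg 4: -115.835° → +150.052°, shortest Δλ = -94.113° (west) — crosses 180°.
Total crossings: 3.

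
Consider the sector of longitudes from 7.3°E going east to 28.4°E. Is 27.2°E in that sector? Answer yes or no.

Band width going east from +7.3° to +28.4°: ((28.4 − 7.3) mod 360) = 21.1°.
Offset of +27.2° east of the west edge: ((27.2 − 7.3) mod 360) = 19.9°.
19.9° ≤ 21.1° ⇒ inside.

Yes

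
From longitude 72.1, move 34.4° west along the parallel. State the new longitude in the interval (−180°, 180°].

+37.7°

Start at +72.1°; shift −34.4° → +37.7°.
+37.7° already lies in (−180°, 180°].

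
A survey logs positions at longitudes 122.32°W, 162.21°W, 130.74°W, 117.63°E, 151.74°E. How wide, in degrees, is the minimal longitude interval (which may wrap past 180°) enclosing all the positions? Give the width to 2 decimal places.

120.05°

Sort the longitudes: -162.21°, -130.74°, -122.32°, +117.63°, +151.74°.
Eastward gaps between consecutive values (wrapping around): 31.47°, 8.42°, 239.95°, 34.11°, 46.05°.
Largest gap = 239.95° ⇒ minimal covering band is its complement: 360° − 239.95° = 120.05°.
Band runs from +117.63° eastward to -122.32°, crossing the antimeridian.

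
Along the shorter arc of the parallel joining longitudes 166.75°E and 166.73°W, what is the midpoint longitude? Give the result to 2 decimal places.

Signed shortest Δλ from +166.75° to -166.73° is +26.52°.
Midpoint longitude = +166.75° + (+26.52°)/2 = +166.75° + 13.26° = +180.01°.
Normalise into (−180°, 180°]: -179.99°.
(The naïve average (+166.75 + -166.73)/2 = 0.01° is on the wrong side of the globe.)

179.99°W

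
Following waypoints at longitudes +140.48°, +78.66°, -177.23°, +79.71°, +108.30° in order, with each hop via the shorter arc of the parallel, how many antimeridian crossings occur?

2

Leg 1: +140.48° → +78.66°, shortest Δλ = -61.82° (west) — does not cross 180°.
Leg 2: +78.66° → -177.23°, shortest Δλ = 104.11° (east) — crosses 180°.
Leg 3: -177.23° → +79.71°, shortest Δλ = -103.06° (west) — crosses 180°.
Leg 4: +79.71° → +108.30°, shortest Δλ = 28.59° (east) — does not cross 180°.
Total crossings: 2.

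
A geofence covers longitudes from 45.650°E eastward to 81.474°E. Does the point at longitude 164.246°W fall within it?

Band width going east from +45.650° to +81.474°: ((81.474 − 45.650) mod 360) = 35.824°.
Offset of -164.246° east of the west edge: ((-164.246 − 45.650) mod 360) = 150.104°.
150.104° > 35.824° ⇒ outside.

No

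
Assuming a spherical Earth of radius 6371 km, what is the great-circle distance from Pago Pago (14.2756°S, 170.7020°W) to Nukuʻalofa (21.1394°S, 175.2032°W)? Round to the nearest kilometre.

900 km

Δλ = -175.2032 − -170.7020 = -4.5012°.
Δφ = -21.1394 − -14.2756 = -6.8638°.
a = sin²(Δφ/2) + cos φ₁ · cos φ₂ · sin²(Δλ/2) = 0.004977.
c = 2·atan2(√a, √(1−a)) = 0.14122 rad → d = 6371·c ≈ 899.71 km.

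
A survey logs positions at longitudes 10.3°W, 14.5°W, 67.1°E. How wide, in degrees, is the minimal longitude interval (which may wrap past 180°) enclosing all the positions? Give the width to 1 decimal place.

Sort the longitudes: -14.5°, -10.3°, +67.1°.
Eastward gaps between consecutive values (wrapping around): 4.2°, 77.4°, 278.4°.
Largest gap = 278.4° ⇒ minimal covering band is its complement: 360° − 278.4° = 81.6°.
Band runs from -14.5° eastward to +67.1°.

81.6°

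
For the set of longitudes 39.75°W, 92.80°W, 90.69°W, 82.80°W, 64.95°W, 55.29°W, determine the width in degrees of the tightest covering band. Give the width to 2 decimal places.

Sort the longitudes: -92.80°, -90.69°, -82.80°, -64.95°, -55.29°, -39.75°.
Eastward gaps between consecutive values (wrapping around): 2.11°, 7.89°, 17.85°, 9.66°, 15.54°, 306.95°.
Largest gap = 306.95° ⇒ minimal covering band is its complement: 360° − 306.95° = 53.05°.
Band runs from -92.80° eastward to -39.75°.

53.05°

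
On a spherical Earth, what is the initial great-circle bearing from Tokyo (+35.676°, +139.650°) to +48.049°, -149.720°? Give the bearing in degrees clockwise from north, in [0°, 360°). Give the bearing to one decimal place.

Δλ = -149.720 − 139.650 = -289.370°; wrapped into (−180°, 180°]: 70.630°.
θ = atan2( sin Δλ · cos φ₂ , cos φ₁ · sin φ₂ − sin φ₁ · cos φ₂ · cos Δλ )
  = atan2(0.63066, 0.47484) = 53.023° → normalised to [0°, 360°): 53.023°.

53.0°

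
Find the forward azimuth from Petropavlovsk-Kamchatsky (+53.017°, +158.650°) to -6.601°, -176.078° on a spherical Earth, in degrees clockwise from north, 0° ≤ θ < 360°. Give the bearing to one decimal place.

151.7°

Δλ = -176.078 − 158.650 = -334.728°; wrapped into (−180°, 180°]: 25.272°.
θ = atan2( sin Δλ · cos φ₂ , cos φ₁ · sin φ₂ − sin φ₁ · cos φ₂ · cos Δλ )
  = atan2(0.42409, -0.78673) = 151.673° → normalised to [0°, 360°): 151.673°.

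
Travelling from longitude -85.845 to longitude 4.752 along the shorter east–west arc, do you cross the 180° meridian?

No

Signed shortest Δλ = ((4.752 − -85.845 + 180) mod 360) − 180 = 90.597°.
Going east by 90.597° from -85.845° reaches +4.752° without touching 180°.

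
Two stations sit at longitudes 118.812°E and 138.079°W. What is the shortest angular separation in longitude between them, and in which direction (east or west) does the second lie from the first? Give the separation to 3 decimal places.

Raw difference: -138.079 − 118.812 = -256.891°.
Normalise into (−180°, 180°]: -256.891° + 360° = 103.109°.
Positive ⇒ the second point lies to the east; separation 103.109°.

103.109° east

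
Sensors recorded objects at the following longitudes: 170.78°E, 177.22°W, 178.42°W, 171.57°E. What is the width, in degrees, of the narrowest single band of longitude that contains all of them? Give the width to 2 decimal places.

12.00°

Sort the longitudes: -178.42°, -177.22°, +170.78°, +171.57°.
Eastward gaps between consecutive values (wrapping around): 1.20°, 348.00°, 0.79°, 10.01°.
Largest gap = 348.00° ⇒ minimal covering band is its complement: 360° − 348.00° = 12.00°.
Band runs from +170.78° eastward to -177.22°, crossing the antimeridian.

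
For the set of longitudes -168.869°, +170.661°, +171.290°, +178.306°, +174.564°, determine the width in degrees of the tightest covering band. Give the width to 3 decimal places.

Sort the longitudes: -168.869°, +170.661°, +171.290°, +174.564°, +178.306°.
Eastward gaps between consecutive values (wrapping around): 339.530°, 0.629°, 3.274°, 3.742°, 12.825°.
Largest gap = 339.530° ⇒ minimal covering band is its complement: 360° − 339.530° = 20.470°.
Band runs from +170.661° eastward to -168.869°, crossing the antimeridian.

20.470°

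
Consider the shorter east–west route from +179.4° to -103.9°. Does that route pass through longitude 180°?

Naïve |-103.9 − 179.4| = 283.3° > 180°, so the shorter arc goes the other way round — across 180°.
Signed shortest Δλ = ((-103.9 − 179.4 + 180) mod 360) − 180 = 76.7°.
Going east by 76.7° from +179.4° passes through 180° before reaching -103.9°.

Yes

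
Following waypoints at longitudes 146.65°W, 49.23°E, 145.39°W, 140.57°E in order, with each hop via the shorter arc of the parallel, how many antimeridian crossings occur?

Leg 1: -146.65° → +49.23°, shortest Δλ = -164.12° (west) — crosses 180°.
Leg 2: +49.23° → -145.39°, shortest Δλ = 165.38° (east) — crosses 180°.
Leg 3: -145.39° → +140.57°, shortest Δλ = -74.04° (west) — crosses 180°.
Total crossings: 3.

3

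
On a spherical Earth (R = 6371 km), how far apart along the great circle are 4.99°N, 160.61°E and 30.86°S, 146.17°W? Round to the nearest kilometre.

6909 km

Δλ = -146.17 − 160.61 = -306.78°; wrapped into (−180°, 180°]: 53.22°.
Δφ = -30.86 − 4.99 = -35.85°.
a = sin²(Δφ/2) + cos φ₁ · cos φ₂ · sin²(Δλ/2) = 0.266294.
c = 2·atan2(√a, √(1−a)) = 1.08444 rad → d = 6371·c ≈ 6908.94 km.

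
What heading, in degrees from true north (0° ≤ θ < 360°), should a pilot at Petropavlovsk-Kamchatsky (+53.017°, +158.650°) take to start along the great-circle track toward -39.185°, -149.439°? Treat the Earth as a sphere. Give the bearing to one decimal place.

Δλ = -149.439 − 158.650 = -308.089°; wrapped into (−180°, 180°]: 51.911°.
θ = atan2( sin Δλ · cos φ₂ , cos φ₁ · sin φ₂ − sin φ₁ · cos φ₂ · cos Δλ )
  = atan2(0.61005, -0.76205) = 141.321° → normalised to [0°, 360°): 141.321°.

141.3°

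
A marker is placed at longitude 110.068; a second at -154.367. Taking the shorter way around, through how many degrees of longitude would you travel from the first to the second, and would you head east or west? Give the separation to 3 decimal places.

95.565° east

Raw difference: -154.367 − 110.068 = -264.435°.
Normalise into (−180°, 180°]: -264.435° + 360° = 95.565°.
Positive ⇒ the second point lies to the east; separation 95.565°.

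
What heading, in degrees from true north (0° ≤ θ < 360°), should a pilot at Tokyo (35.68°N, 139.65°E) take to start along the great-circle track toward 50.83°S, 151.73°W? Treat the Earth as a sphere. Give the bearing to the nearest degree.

Δλ = -151.73 − 139.65 = -291.38°; wrapped into (−180°, 180°]: 68.62°.
θ = atan2( sin Δλ · cos φ₂ , cos φ₁ · sin φ₂ − sin φ₁ · cos φ₂ · cos Δλ )
  = atan2(0.58816, -0.76405) = 142.411° → normalised to [0°, 360°): 142.411°.

142°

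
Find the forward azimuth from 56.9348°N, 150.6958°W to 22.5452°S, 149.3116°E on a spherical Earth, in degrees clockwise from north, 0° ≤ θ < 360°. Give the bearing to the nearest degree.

Δλ = 149.3116 − -150.6958 = 300.0074°; wrapped into (−180°, 180°]: -59.9926°.
θ = atan2( sin Δλ · cos φ₂ , cos φ₁ · sin φ₂ − sin φ₁ · cos φ₂ · cos Δλ )
  = atan2(-0.79978, -0.59628) = -126.706° → normalised to [0°, 360°): 233.294°.

233°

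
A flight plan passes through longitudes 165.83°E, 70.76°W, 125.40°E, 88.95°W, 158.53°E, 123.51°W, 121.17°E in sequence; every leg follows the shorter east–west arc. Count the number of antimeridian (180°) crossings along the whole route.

6

Leg 1: +165.83° → -70.76°, shortest Δλ = 123.41° (east) — crosses 180°.
Leg 2: -70.76° → +125.40°, shortest Δλ = -163.84° (west) — crosses 180°.
Leg 3: +125.40° → -88.95°, shortest Δλ = 145.65° (east) — crosses 180°.
Leg 4: -88.95° → +158.53°, shortest Δλ = -112.52° (west) — crosses 180°.
Leg 5: +158.53° → -123.51°, shortest Δλ = 77.96° (east) — crosses 180°.
Leg 6: -123.51° → +121.17°, shortest Δλ = -115.32° (west) — crosses 180°.
Total crossings: 6.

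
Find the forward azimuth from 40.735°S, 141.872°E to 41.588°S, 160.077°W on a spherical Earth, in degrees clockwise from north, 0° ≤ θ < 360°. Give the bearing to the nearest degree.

Δλ = -160.077 − 141.872 = -301.949°; wrapped into (−180°, 180°]: 58.051°.
θ = atan2( sin Δλ · cos φ₂ , cos φ₁ · sin φ₂ − sin φ₁ · cos φ₂ · cos Δλ )
  = atan2(0.63464, -0.24469) = 111.085° → normalised to [0°, 360°): 111.085°.

111°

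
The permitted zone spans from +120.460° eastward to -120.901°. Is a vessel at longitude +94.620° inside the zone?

Band width going east from +120.460° to -120.901°: ((-120.901 − 120.460) mod 360) = 118.639°.
Offset of +94.620° east of the west edge: ((94.620 − 120.460) mod 360) = 334.160°.
334.160° > 118.639° ⇒ outside.

No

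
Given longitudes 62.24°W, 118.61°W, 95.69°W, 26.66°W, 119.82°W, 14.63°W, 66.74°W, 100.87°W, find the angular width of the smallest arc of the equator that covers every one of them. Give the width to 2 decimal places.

105.19°

Sort the longitudes: -119.82°, -118.61°, -100.87°, -95.69°, -66.74°, -62.24°, -26.66°, -14.63°.
Eastward gaps between consecutive values (wrapping around): 1.21°, 17.74°, 5.18°, 28.95°, 4.50°, 35.58°, 12.03°, 254.81°.
Largest gap = 254.81° ⇒ minimal covering band is its complement: 360° − 254.81° = 105.19°.
Band runs from -119.82° eastward to -14.63°.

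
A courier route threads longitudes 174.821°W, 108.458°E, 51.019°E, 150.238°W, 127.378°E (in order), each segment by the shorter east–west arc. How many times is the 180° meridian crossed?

Leg 1: -174.821° → +108.458°, shortest Δλ = -76.721° (west) — crosses 180°.
Leg 2: +108.458° → +51.019°, shortest Δλ = -57.439° (west) — does not cross 180°.
Leg 3: +51.019° → -150.238°, shortest Δλ = 158.743° (east) — crosses 180°.
Leg 4: -150.238° → +127.378°, shortest Δλ = -82.384° (west) — crosses 180°.
Total crossings: 3.

3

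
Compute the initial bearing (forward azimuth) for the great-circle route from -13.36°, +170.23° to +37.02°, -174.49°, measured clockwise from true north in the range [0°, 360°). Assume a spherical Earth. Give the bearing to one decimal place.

15.4°

Δλ = -174.49 − 170.23 = -344.72°; wrapped into (−180°, 180°]: 15.28°.
θ = atan2( sin Δλ · cos φ₂ , cos φ₁ · sin φ₂ − sin φ₁ · cos φ₂ · cos Δλ )
  = atan2(0.21041, 0.76377) = 15.403° → normalised to [0°, 360°): 15.403°.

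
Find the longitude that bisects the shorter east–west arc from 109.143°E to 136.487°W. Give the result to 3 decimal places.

Signed shortest Δλ from +109.143° to -136.487° is +114.370°.
Midpoint longitude = +109.143° + (+114.370°)/2 = +109.143° + 57.185° = +166.328°.
(The naïve average (+109.143 + -136.487)/2 = -13.672° is on the wrong side of the globe.)

166.328°E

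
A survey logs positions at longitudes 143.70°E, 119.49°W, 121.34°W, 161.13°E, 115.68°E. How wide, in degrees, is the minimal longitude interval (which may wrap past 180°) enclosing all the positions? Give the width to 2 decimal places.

Sort the longitudes: -121.34°, -119.49°, +115.68°, +143.70°, +161.13°.
Eastward gaps between consecutive values (wrapping around): 1.85°, 235.17°, 28.02°, 17.43°, 77.53°.
Largest gap = 235.17° ⇒ minimal covering band is its complement: 360° − 235.17° = 124.83°.
Band runs from +115.68° eastward to -119.49°, crossing the antimeridian.

124.83°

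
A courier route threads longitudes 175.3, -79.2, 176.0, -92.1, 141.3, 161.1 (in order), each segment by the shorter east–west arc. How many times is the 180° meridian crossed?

Leg 1: +175.3° → -79.2°, shortest Δλ = 105.5° (east) — crosses 180°.
Leg 2: -79.2° → +176.0°, shortest Δλ = -104.8° (west) — crosses 180°.
Leg 3: +176.0° → -92.1°, shortest Δλ = 91.9° (east) — crosses 180°.
Leg 4: -92.1° → +141.3°, shortest Δλ = -126.6° (west) — crosses 180°.
Leg 5: +141.3° → +161.1°, shortest Δλ = 19.8° (east) — does not cross 180°.
Total crossings: 4.

4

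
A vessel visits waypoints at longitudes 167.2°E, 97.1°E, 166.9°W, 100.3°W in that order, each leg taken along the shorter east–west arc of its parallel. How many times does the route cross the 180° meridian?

Leg 1: +167.2° → +97.1°, shortest Δλ = -70.1° (west) — does not cross 180°.
Leg 2: +97.1° → -166.9°, shortest Δλ = 96.0° (east) — crosses 180°.
Leg 3: -166.9° → -100.3°, shortest Δλ = 66.6° (east) — does not cross 180°.
Total crossings: 1.

1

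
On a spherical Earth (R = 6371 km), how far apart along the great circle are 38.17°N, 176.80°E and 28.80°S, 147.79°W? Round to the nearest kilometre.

Δλ = -147.79 − 176.80 = -324.59°; wrapped into (−180°, 180°]: 35.41°.
Δφ = -28.80 − 38.17 = -66.97°.
a = sin²(Δφ/2) + cos φ₁ · cos φ₂ · sin²(Δλ/2) = 0.368111.
c = 2·atan2(√a, √(1−a)) = 1.30386 rad → d = 6371·c ≈ 8306.89 km.

8307 km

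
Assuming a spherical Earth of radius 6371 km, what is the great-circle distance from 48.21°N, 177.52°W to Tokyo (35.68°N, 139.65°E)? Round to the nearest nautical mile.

Δλ = 139.65 − -177.52 = 317.17°; wrapped into (−180°, 180°]: -42.83°.
Δφ = 35.68 − 48.21 = -12.53°.
a = sin²(Δφ/2) + cos φ₁ · cos φ₂ · sin²(Δλ/2) = 0.084072.
c = 2·atan2(√a, √(1−a)) = 0.58835 rad → d = 6371·c ≈ 3748.40 km ≈ 2023.98 nmi.

2024 nmi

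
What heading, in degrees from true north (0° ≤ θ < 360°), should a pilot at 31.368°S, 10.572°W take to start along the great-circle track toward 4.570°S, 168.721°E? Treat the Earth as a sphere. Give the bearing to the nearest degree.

179°

Δλ = 168.721 − -10.572 = 179.293°.
θ = atan2( sin Δλ · cos φ₂ , cos φ₁ · sin φ₂ − sin φ₁ · cos φ₂ · cos Δλ )
  = atan2(0.01230, -0.58687) = 178.799° → normalised to [0°, 360°): 178.799°.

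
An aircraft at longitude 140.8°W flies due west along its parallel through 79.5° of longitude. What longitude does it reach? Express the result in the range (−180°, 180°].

Start at -140.8°; shift −79.5° → -220.3°.
-220.3° lies outside (−180°, 180°]; add 360° → +139.7°.

139.7°E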